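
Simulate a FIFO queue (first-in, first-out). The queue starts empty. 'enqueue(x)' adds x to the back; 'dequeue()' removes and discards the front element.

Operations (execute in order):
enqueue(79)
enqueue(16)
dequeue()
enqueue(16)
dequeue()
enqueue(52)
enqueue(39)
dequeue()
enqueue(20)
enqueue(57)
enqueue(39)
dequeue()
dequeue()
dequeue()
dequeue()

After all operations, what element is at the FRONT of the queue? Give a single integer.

enqueue(79): queue = [79]
enqueue(16): queue = [79, 16]
dequeue(): queue = [16]
enqueue(16): queue = [16, 16]
dequeue(): queue = [16]
enqueue(52): queue = [16, 52]
enqueue(39): queue = [16, 52, 39]
dequeue(): queue = [52, 39]
enqueue(20): queue = [52, 39, 20]
enqueue(57): queue = [52, 39, 20, 57]
enqueue(39): queue = [52, 39, 20, 57, 39]
dequeue(): queue = [39, 20, 57, 39]
dequeue(): queue = [20, 57, 39]
dequeue(): queue = [57, 39]
dequeue(): queue = [39]

Answer: 39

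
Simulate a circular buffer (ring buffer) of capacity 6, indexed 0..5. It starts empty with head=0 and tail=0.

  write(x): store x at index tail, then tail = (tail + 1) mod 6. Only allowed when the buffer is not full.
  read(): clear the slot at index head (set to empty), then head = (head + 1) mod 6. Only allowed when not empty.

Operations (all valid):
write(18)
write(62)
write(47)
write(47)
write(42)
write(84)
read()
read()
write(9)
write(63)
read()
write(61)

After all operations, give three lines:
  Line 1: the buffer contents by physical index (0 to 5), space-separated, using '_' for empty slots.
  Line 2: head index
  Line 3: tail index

write(18): buf=[18 _ _ _ _ _], head=0, tail=1, size=1
write(62): buf=[18 62 _ _ _ _], head=0, tail=2, size=2
write(47): buf=[18 62 47 _ _ _], head=0, tail=3, size=3
write(47): buf=[18 62 47 47 _ _], head=0, tail=4, size=4
write(42): buf=[18 62 47 47 42 _], head=0, tail=5, size=5
write(84): buf=[18 62 47 47 42 84], head=0, tail=0, size=6
read(): buf=[_ 62 47 47 42 84], head=1, tail=0, size=5
read(): buf=[_ _ 47 47 42 84], head=2, tail=0, size=4
write(9): buf=[9 _ 47 47 42 84], head=2, tail=1, size=5
write(63): buf=[9 63 47 47 42 84], head=2, tail=2, size=6
read(): buf=[9 63 _ 47 42 84], head=3, tail=2, size=5
write(61): buf=[9 63 61 47 42 84], head=3, tail=3, size=6

Answer: 9 63 61 47 42 84
3
3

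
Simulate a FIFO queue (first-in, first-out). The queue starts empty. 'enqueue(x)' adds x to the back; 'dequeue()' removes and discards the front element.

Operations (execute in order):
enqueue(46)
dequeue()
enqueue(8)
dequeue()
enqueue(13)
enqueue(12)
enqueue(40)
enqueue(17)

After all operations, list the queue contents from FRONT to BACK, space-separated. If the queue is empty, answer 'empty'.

enqueue(46): [46]
dequeue(): []
enqueue(8): [8]
dequeue(): []
enqueue(13): [13]
enqueue(12): [13, 12]
enqueue(40): [13, 12, 40]
enqueue(17): [13, 12, 40, 17]

Answer: 13 12 40 17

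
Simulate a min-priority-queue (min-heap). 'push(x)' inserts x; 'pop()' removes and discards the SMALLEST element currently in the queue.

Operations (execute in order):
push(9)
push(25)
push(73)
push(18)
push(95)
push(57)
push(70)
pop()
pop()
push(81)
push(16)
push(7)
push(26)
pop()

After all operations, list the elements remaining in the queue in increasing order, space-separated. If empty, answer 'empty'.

push(9): heap contents = [9]
push(25): heap contents = [9, 25]
push(73): heap contents = [9, 25, 73]
push(18): heap contents = [9, 18, 25, 73]
push(95): heap contents = [9, 18, 25, 73, 95]
push(57): heap contents = [9, 18, 25, 57, 73, 95]
push(70): heap contents = [9, 18, 25, 57, 70, 73, 95]
pop() → 9: heap contents = [18, 25, 57, 70, 73, 95]
pop() → 18: heap contents = [25, 57, 70, 73, 95]
push(81): heap contents = [25, 57, 70, 73, 81, 95]
push(16): heap contents = [16, 25, 57, 70, 73, 81, 95]
push(7): heap contents = [7, 16, 25, 57, 70, 73, 81, 95]
push(26): heap contents = [7, 16, 25, 26, 57, 70, 73, 81, 95]
pop() → 7: heap contents = [16, 25, 26, 57, 70, 73, 81, 95]

Answer: 16 25 26 57 70 73 81 95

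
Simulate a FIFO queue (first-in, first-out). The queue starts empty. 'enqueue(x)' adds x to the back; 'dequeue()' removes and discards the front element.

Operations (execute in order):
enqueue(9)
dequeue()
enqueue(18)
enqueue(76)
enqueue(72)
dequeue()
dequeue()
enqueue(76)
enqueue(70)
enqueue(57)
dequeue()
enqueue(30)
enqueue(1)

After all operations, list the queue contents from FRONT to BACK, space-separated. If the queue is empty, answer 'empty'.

Answer: 76 70 57 30 1

Derivation:
enqueue(9): [9]
dequeue(): []
enqueue(18): [18]
enqueue(76): [18, 76]
enqueue(72): [18, 76, 72]
dequeue(): [76, 72]
dequeue(): [72]
enqueue(76): [72, 76]
enqueue(70): [72, 76, 70]
enqueue(57): [72, 76, 70, 57]
dequeue(): [76, 70, 57]
enqueue(30): [76, 70, 57, 30]
enqueue(1): [76, 70, 57, 30, 1]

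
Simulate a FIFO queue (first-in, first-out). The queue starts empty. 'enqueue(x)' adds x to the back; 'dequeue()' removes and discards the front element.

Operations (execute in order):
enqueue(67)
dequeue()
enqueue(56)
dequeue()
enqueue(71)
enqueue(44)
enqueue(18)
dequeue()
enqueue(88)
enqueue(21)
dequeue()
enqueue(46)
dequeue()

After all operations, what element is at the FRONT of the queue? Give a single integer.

Answer: 88

Derivation:
enqueue(67): queue = [67]
dequeue(): queue = []
enqueue(56): queue = [56]
dequeue(): queue = []
enqueue(71): queue = [71]
enqueue(44): queue = [71, 44]
enqueue(18): queue = [71, 44, 18]
dequeue(): queue = [44, 18]
enqueue(88): queue = [44, 18, 88]
enqueue(21): queue = [44, 18, 88, 21]
dequeue(): queue = [18, 88, 21]
enqueue(46): queue = [18, 88, 21, 46]
dequeue(): queue = [88, 21, 46]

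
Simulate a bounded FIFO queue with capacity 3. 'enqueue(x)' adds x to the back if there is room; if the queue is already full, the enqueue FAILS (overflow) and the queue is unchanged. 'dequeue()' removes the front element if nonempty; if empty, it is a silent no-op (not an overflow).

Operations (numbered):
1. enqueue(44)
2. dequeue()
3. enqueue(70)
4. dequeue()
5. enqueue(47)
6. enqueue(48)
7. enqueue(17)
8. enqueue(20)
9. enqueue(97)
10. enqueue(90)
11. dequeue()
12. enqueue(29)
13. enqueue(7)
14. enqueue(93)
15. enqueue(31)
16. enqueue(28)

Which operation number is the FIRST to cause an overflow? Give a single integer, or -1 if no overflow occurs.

1. enqueue(44): size=1
2. dequeue(): size=0
3. enqueue(70): size=1
4. dequeue(): size=0
5. enqueue(47): size=1
6. enqueue(48): size=2
7. enqueue(17): size=3
8. enqueue(20): size=3=cap → OVERFLOW (fail)
9. enqueue(97): size=3=cap → OVERFLOW (fail)
10. enqueue(90): size=3=cap → OVERFLOW (fail)
11. dequeue(): size=2
12. enqueue(29): size=3
13. enqueue(7): size=3=cap → OVERFLOW (fail)
14. enqueue(93): size=3=cap → OVERFLOW (fail)
15. enqueue(31): size=3=cap → OVERFLOW (fail)
16. enqueue(28): size=3=cap → OVERFLOW (fail)

Answer: 8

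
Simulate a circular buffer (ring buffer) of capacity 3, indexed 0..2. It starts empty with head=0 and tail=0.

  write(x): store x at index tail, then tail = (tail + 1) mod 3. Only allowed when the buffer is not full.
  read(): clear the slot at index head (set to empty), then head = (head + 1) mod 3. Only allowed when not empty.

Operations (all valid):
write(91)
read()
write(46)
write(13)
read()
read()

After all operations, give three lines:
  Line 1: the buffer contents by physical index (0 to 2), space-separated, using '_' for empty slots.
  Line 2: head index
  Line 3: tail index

Answer: _ _ _
0
0

Derivation:
write(91): buf=[91 _ _], head=0, tail=1, size=1
read(): buf=[_ _ _], head=1, tail=1, size=0
write(46): buf=[_ 46 _], head=1, tail=2, size=1
write(13): buf=[_ 46 13], head=1, tail=0, size=2
read(): buf=[_ _ 13], head=2, tail=0, size=1
read(): buf=[_ _ _], head=0, tail=0, size=0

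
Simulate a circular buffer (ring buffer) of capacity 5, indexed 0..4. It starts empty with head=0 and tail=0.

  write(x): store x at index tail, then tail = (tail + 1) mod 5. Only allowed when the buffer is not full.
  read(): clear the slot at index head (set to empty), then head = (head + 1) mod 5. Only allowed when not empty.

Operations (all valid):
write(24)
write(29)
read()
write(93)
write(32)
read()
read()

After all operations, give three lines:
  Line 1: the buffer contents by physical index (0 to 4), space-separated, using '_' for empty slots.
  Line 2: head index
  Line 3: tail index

write(24): buf=[24 _ _ _ _], head=0, tail=1, size=1
write(29): buf=[24 29 _ _ _], head=0, tail=2, size=2
read(): buf=[_ 29 _ _ _], head=1, tail=2, size=1
write(93): buf=[_ 29 93 _ _], head=1, tail=3, size=2
write(32): buf=[_ 29 93 32 _], head=1, tail=4, size=3
read(): buf=[_ _ 93 32 _], head=2, tail=4, size=2
read(): buf=[_ _ _ 32 _], head=3, tail=4, size=1

Answer: _ _ _ 32 _
3
4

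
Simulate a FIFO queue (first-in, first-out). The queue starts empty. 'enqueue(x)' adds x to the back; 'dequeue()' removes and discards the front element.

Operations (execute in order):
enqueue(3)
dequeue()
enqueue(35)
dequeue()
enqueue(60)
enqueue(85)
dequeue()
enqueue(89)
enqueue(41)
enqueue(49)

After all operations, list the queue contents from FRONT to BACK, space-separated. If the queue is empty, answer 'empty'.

enqueue(3): [3]
dequeue(): []
enqueue(35): [35]
dequeue(): []
enqueue(60): [60]
enqueue(85): [60, 85]
dequeue(): [85]
enqueue(89): [85, 89]
enqueue(41): [85, 89, 41]
enqueue(49): [85, 89, 41, 49]

Answer: 85 89 41 49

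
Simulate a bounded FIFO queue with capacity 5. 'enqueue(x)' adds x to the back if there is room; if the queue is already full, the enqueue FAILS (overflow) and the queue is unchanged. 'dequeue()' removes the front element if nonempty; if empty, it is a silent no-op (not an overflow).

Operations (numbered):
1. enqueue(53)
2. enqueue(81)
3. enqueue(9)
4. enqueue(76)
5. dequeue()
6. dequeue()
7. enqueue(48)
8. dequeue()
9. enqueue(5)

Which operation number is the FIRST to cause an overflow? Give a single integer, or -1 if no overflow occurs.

1. enqueue(53): size=1
2. enqueue(81): size=2
3. enqueue(9): size=3
4. enqueue(76): size=4
5. dequeue(): size=3
6. dequeue(): size=2
7. enqueue(48): size=3
8. dequeue(): size=2
9. enqueue(5): size=3

Answer: -1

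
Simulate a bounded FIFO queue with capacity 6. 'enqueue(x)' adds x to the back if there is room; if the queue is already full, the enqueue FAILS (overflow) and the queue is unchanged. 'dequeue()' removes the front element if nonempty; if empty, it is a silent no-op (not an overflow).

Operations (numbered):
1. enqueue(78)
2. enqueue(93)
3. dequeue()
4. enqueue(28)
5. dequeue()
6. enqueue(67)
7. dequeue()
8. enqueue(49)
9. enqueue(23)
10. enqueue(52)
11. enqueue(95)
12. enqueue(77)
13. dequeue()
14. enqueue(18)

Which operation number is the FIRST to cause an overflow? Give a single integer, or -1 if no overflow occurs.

Answer: -1

Derivation:
1. enqueue(78): size=1
2. enqueue(93): size=2
3. dequeue(): size=1
4. enqueue(28): size=2
5. dequeue(): size=1
6. enqueue(67): size=2
7. dequeue(): size=1
8. enqueue(49): size=2
9. enqueue(23): size=3
10. enqueue(52): size=4
11. enqueue(95): size=5
12. enqueue(77): size=6
13. dequeue(): size=5
14. enqueue(18): size=6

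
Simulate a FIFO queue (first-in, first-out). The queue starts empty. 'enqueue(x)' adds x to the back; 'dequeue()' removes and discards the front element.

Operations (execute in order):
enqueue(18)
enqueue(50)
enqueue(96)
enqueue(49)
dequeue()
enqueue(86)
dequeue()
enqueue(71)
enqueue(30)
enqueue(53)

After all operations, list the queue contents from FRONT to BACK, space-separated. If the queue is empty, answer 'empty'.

enqueue(18): [18]
enqueue(50): [18, 50]
enqueue(96): [18, 50, 96]
enqueue(49): [18, 50, 96, 49]
dequeue(): [50, 96, 49]
enqueue(86): [50, 96, 49, 86]
dequeue(): [96, 49, 86]
enqueue(71): [96, 49, 86, 71]
enqueue(30): [96, 49, 86, 71, 30]
enqueue(53): [96, 49, 86, 71, 30, 53]

Answer: 96 49 86 71 30 53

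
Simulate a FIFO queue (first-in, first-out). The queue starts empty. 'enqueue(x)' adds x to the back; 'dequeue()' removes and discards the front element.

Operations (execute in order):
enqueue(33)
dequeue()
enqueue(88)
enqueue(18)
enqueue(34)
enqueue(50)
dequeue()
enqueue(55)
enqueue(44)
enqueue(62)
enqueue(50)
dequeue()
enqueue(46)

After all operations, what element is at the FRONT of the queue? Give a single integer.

enqueue(33): queue = [33]
dequeue(): queue = []
enqueue(88): queue = [88]
enqueue(18): queue = [88, 18]
enqueue(34): queue = [88, 18, 34]
enqueue(50): queue = [88, 18, 34, 50]
dequeue(): queue = [18, 34, 50]
enqueue(55): queue = [18, 34, 50, 55]
enqueue(44): queue = [18, 34, 50, 55, 44]
enqueue(62): queue = [18, 34, 50, 55, 44, 62]
enqueue(50): queue = [18, 34, 50, 55, 44, 62, 50]
dequeue(): queue = [34, 50, 55, 44, 62, 50]
enqueue(46): queue = [34, 50, 55, 44, 62, 50, 46]

Answer: 34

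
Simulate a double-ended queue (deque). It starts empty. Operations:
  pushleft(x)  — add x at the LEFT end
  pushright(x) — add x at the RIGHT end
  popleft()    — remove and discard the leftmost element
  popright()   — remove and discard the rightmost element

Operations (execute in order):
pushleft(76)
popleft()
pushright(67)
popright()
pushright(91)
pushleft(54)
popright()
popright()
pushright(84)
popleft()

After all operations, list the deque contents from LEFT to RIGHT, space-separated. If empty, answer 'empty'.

Answer: empty

Derivation:
pushleft(76): [76]
popleft(): []
pushright(67): [67]
popright(): []
pushright(91): [91]
pushleft(54): [54, 91]
popright(): [54]
popright(): []
pushright(84): [84]
popleft(): []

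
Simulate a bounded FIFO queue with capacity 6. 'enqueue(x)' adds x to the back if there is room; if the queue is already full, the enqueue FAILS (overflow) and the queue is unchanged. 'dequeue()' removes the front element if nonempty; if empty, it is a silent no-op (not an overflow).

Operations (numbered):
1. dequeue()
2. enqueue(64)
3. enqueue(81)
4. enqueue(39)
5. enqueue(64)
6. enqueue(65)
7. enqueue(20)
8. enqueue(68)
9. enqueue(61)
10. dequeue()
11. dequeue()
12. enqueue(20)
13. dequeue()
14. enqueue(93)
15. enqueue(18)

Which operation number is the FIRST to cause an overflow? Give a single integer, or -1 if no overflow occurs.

Answer: 8

Derivation:
1. dequeue(): empty, no-op, size=0
2. enqueue(64): size=1
3. enqueue(81): size=2
4. enqueue(39): size=3
5. enqueue(64): size=4
6. enqueue(65): size=5
7. enqueue(20): size=6
8. enqueue(68): size=6=cap → OVERFLOW (fail)
9. enqueue(61): size=6=cap → OVERFLOW (fail)
10. dequeue(): size=5
11. dequeue(): size=4
12. enqueue(20): size=5
13. dequeue(): size=4
14. enqueue(93): size=5
15. enqueue(18): size=6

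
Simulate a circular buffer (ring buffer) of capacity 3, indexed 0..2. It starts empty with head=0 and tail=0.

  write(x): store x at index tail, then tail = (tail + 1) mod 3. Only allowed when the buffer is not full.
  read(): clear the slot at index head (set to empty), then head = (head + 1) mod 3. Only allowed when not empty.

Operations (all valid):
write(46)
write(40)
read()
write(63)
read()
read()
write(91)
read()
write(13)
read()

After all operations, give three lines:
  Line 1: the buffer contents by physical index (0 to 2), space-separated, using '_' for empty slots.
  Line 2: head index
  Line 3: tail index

Answer: _ _ _
2
2

Derivation:
write(46): buf=[46 _ _], head=0, tail=1, size=1
write(40): buf=[46 40 _], head=0, tail=2, size=2
read(): buf=[_ 40 _], head=1, tail=2, size=1
write(63): buf=[_ 40 63], head=1, tail=0, size=2
read(): buf=[_ _ 63], head=2, tail=0, size=1
read(): buf=[_ _ _], head=0, tail=0, size=0
write(91): buf=[91 _ _], head=0, tail=1, size=1
read(): buf=[_ _ _], head=1, tail=1, size=0
write(13): buf=[_ 13 _], head=1, tail=2, size=1
read(): buf=[_ _ _], head=2, tail=2, size=0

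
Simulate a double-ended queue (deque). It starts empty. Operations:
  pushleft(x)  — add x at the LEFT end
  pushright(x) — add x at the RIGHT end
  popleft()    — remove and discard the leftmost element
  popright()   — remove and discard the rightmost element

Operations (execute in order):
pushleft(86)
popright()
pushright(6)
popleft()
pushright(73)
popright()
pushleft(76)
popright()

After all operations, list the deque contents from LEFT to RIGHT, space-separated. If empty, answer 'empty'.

pushleft(86): [86]
popright(): []
pushright(6): [6]
popleft(): []
pushright(73): [73]
popright(): []
pushleft(76): [76]
popright(): []

Answer: empty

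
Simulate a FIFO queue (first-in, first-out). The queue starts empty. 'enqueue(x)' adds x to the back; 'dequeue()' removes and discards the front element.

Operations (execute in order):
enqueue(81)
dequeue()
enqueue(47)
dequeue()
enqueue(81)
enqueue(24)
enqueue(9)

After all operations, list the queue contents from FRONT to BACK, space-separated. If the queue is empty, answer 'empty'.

enqueue(81): [81]
dequeue(): []
enqueue(47): [47]
dequeue(): []
enqueue(81): [81]
enqueue(24): [81, 24]
enqueue(9): [81, 24, 9]

Answer: 81 24 9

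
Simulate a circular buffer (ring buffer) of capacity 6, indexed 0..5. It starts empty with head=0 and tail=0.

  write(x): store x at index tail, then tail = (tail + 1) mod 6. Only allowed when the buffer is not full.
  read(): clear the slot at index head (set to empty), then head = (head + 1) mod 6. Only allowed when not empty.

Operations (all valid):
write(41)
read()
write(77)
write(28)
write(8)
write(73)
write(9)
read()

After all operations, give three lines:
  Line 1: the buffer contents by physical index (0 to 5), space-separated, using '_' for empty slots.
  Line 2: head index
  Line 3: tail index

write(41): buf=[41 _ _ _ _ _], head=0, tail=1, size=1
read(): buf=[_ _ _ _ _ _], head=1, tail=1, size=0
write(77): buf=[_ 77 _ _ _ _], head=1, tail=2, size=1
write(28): buf=[_ 77 28 _ _ _], head=1, tail=3, size=2
write(8): buf=[_ 77 28 8 _ _], head=1, tail=4, size=3
write(73): buf=[_ 77 28 8 73 _], head=1, tail=5, size=4
write(9): buf=[_ 77 28 8 73 9], head=1, tail=0, size=5
read(): buf=[_ _ 28 8 73 9], head=2, tail=0, size=4

Answer: _ _ 28 8 73 9
2
0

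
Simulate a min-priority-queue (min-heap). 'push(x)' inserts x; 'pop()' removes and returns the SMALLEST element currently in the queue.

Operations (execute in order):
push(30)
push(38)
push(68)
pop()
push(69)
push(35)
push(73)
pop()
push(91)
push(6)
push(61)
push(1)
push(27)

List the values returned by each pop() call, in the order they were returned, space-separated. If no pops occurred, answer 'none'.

Answer: 30 35

Derivation:
push(30): heap contents = [30]
push(38): heap contents = [30, 38]
push(68): heap contents = [30, 38, 68]
pop() → 30: heap contents = [38, 68]
push(69): heap contents = [38, 68, 69]
push(35): heap contents = [35, 38, 68, 69]
push(73): heap contents = [35, 38, 68, 69, 73]
pop() → 35: heap contents = [38, 68, 69, 73]
push(91): heap contents = [38, 68, 69, 73, 91]
push(6): heap contents = [6, 38, 68, 69, 73, 91]
push(61): heap contents = [6, 38, 61, 68, 69, 73, 91]
push(1): heap contents = [1, 6, 38, 61, 68, 69, 73, 91]
push(27): heap contents = [1, 6, 27, 38, 61, 68, 69, 73, 91]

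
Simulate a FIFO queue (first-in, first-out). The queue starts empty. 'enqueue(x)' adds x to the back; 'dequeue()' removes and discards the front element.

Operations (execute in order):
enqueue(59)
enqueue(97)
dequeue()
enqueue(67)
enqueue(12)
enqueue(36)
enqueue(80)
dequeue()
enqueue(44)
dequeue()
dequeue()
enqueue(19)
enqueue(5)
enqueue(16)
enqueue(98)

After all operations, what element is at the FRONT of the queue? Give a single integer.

Answer: 36

Derivation:
enqueue(59): queue = [59]
enqueue(97): queue = [59, 97]
dequeue(): queue = [97]
enqueue(67): queue = [97, 67]
enqueue(12): queue = [97, 67, 12]
enqueue(36): queue = [97, 67, 12, 36]
enqueue(80): queue = [97, 67, 12, 36, 80]
dequeue(): queue = [67, 12, 36, 80]
enqueue(44): queue = [67, 12, 36, 80, 44]
dequeue(): queue = [12, 36, 80, 44]
dequeue(): queue = [36, 80, 44]
enqueue(19): queue = [36, 80, 44, 19]
enqueue(5): queue = [36, 80, 44, 19, 5]
enqueue(16): queue = [36, 80, 44, 19, 5, 16]
enqueue(98): queue = [36, 80, 44, 19, 5, 16, 98]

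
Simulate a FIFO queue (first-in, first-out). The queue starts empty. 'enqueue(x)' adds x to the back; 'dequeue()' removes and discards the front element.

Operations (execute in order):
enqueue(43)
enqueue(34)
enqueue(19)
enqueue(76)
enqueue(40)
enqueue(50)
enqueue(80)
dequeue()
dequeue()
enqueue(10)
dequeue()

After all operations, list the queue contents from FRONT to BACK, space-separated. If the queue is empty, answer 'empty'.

Answer: 76 40 50 80 10

Derivation:
enqueue(43): [43]
enqueue(34): [43, 34]
enqueue(19): [43, 34, 19]
enqueue(76): [43, 34, 19, 76]
enqueue(40): [43, 34, 19, 76, 40]
enqueue(50): [43, 34, 19, 76, 40, 50]
enqueue(80): [43, 34, 19, 76, 40, 50, 80]
dequeue(): [34, 19, 76, 40, 50, 80]
dequeue(): [19, 76, 40, 50, 80]
enqueue(10): [19, 76, 40, 50, 80, 10]
dequeue(): [76, 40, 50, 80, 10]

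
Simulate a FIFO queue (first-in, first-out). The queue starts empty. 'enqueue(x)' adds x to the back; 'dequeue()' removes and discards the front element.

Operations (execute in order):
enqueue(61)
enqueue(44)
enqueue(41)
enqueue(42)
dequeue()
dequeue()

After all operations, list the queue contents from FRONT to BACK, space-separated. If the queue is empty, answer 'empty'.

Answer: 41 42

Derivation:
enqueue(61): [61]
enqueue(44): [61, 44]
enqueue(41): [61, 44, 41]
enqueue(42): [61, 44, 41, 42]
dequeue(): [44, 41, 42]
dequeue(): [41, 42]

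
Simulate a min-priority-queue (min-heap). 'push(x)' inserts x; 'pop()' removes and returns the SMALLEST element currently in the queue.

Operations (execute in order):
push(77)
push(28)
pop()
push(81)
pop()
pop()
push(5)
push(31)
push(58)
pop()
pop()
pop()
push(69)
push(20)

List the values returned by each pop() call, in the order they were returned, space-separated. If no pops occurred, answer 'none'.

push(77): heap contents = [77]
push(28): heap contents = [28, 77]
pop() → 28: heap contents = [77]
push(81): heap contents = [77, 81]
pop() → 77: heap contents = [81]
pop() → 81: heap contents = []
push(5): heap contents = [5]
push(31): heap contents = [5, 31]
push(58): heap contents = [5, 31, 58]
pop() → 5: heap contents = [31, 58]
pop() → 31: heap contents = [58]
pop() → 58: heap contents = []
push(69): heap contents = [69]
push(20): heap contents = [20, 69]

Answer: 28 77 81 5 31 58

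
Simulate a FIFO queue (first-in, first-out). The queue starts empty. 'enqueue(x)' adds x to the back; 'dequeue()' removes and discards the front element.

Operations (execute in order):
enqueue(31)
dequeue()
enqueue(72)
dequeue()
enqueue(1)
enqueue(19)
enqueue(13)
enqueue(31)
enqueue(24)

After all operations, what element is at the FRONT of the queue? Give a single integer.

enqueue(31): queue = [31]
dequeue(): queue = []
enqueue(72): queue = [72]
dequeue(): queue = []
enqueue(1): queue = [1]
enqueue(19): queue = [1, 19]
enqueue(13): queue = [1, 19, 13]
enqueue(31): queue = [1, 19, 13, 31]
enqueue(24): queue = [1, 19, 13, 31, 24]

Answer: 1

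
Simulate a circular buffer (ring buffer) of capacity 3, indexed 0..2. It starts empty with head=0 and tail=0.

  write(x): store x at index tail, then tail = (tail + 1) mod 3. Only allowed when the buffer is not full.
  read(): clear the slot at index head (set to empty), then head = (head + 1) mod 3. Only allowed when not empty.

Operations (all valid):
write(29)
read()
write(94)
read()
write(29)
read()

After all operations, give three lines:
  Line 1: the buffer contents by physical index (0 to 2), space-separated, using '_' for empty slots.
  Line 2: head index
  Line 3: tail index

write(29): buf=[29 _ _], head=0, tail=1, size=1
read(): buf=[_ _ _], head=1, tail=1, size=0
write(94): buf=[_ 94 _], head=1, tail=2, size=1
read(): buf=[_ _ _], head=2, tail=2, size=0
write(29): buf=[_ _ 29], head=2, tail=0, size=1
read(): buf=[_ _ _], head=0, tail=0, size=0

Answer: _ _ _
0
0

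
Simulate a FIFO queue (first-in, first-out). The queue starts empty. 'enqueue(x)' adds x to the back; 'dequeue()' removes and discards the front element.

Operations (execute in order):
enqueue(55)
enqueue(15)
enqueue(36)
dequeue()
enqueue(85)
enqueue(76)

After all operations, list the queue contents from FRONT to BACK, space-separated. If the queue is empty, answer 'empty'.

Answer: 15 36 85 76

Derivation:
enqueue(55): [55]
enqueue(15): [55, 15]
enqueue(36): [55, 15, 36]
dequeue(): [15, 36]
enqueue(85): [15, 36, 85]
enqueue(76): [15, 36, 85, 76]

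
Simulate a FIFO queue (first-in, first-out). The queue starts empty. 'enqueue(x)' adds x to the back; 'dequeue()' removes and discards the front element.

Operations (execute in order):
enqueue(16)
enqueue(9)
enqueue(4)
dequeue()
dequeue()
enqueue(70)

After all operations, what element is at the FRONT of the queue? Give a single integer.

Answer: 4

Derivation:
enqueue(16): queue = [16]
enqueue(9): queue = [16, 9]
enqueue(4): queue = [16, 9, 4]
dequeue(): queue = [9, 4]
dequeue(): queue = [4]
enqueue(70): queue = [4, 70]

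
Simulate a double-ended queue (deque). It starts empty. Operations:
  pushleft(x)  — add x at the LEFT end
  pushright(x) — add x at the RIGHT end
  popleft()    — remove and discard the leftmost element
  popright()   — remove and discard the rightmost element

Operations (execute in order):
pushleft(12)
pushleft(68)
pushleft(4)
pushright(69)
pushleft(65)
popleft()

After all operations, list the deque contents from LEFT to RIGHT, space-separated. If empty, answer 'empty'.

Answer: 4 68 12 69

Derivation:
pushleft(12): [12]
pushleft(68): [68, 12]
pushleft(4): [4, 68, 12]
pushright(69): [4, 68, 12, 69]
pushleft(65): [65, 4, 68, 12, 69]
popleft(): [4, 68, 12, 69]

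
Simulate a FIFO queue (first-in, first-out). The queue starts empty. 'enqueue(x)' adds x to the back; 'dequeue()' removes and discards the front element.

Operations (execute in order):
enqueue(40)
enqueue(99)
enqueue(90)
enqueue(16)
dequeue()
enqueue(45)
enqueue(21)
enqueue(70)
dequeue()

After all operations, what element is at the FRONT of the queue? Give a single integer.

Answer: 90

Derivation:
enqueue(40): queue = [40]
enqueue(99): queue = [40, 99]
enqueue(90): queue = [40, 99, 90]
enqueue(16): queue = [40, 99, 90, 16]
dequeue(): queue = [99, 90, 16]
enqueue(45): queue = [99, 90, 16, 45]
enqueue(21): queue = [99, 90, 16, 45, 21]
enqueue(70): queue = [99, 90, 16, 45, 21, 70]
dequeue(): queue = [90, 16, 45, 21, 70]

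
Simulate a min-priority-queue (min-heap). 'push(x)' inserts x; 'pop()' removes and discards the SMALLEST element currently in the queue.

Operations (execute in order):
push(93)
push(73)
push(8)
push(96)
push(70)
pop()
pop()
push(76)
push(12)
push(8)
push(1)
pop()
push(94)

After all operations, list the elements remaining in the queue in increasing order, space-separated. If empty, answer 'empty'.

Answer: 8 12 73 76 93 94 96

Derivation:
push(93): heap contents = [93]
push(73): heap contents = [73, 93]
push(8): heap contents = [8, 73, 93]
push(96): heap contents = [8, 73, 93, 96]
push(70): heap contents = [8, 70, 73, 93, 96]
pop() → 8: heap contents = [70, 73, 93, 96]
pop() → 70: heap contents = [73, 93, 96]
push(76): heap contents = [73, 76, 93, 96]
push(12): heap contents = [12, 73, 76, 93, 96]
push(8): heap contents = [8, 12, 73, 76, 93, 96]
push(1): heap contents = [1, 8, 12, 73, 76, 93, 96]
pop() → 1: heap contents = [8, 12, 73, 76, 93, 96]
push(94): heap contents = [8, 12, 73, 76, 93, 94, 96]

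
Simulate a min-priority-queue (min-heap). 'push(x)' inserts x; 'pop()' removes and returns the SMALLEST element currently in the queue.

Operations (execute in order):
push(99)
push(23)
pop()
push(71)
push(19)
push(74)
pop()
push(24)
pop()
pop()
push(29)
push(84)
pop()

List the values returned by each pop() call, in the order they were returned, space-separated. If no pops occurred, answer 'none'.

Answer: 23 19 24 71 29

Derivation:
push(99): heap contents = [99]
push(23): heap contents = [23, 99]
pop() → 23: heap contents = [99]
push(71): heap contents = [71, 99]
push(19): heap contents = [19, 71, 99]
push(74): heap contents = [19, 71, 74, 99]
pop() → 19: heap contents = [71, 74, 99]
push(24): heap contents = [24, 71, 74, 99]
pop() → 24: heap contents = [71, 74, 99]
pop() → 71: heap contents = [74, 99]
push(29): heap contents = [29, 74, 99]
push(84): heap contents = [29, 74, 84, 99]
pop() → 29: heap contents = [74, 84, 99]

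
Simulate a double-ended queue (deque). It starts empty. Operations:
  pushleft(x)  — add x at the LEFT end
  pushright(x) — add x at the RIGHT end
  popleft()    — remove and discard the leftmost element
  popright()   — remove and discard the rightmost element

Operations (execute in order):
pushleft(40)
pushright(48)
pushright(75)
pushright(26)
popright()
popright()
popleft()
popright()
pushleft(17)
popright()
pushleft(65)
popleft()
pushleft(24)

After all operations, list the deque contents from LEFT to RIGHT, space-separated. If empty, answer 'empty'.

Answer: 24

Derivation:
pushleft(40): [40]
pushright(48): [40, 48]
pushright(75): [40, 48, 75]
pushright(26): [40, 48, 75, 26]
popright(): [40, 48, 75]
popright(): [40, 48]
popleft(): [48]
popright(): []
pushleft(17): [17]
popright(): []
pushleft(65): [65]
popleft(): []
pushleft(24): [24]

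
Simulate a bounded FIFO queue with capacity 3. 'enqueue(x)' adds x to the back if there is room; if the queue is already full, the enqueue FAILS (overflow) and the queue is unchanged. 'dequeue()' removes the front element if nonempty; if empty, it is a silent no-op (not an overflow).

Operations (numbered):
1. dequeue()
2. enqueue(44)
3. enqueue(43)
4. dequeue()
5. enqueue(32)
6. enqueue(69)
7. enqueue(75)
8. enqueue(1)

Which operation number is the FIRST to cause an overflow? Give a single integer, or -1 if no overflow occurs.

1. dequeue(): empty, no-op, size=0
2. enqueue(44): size=1
3. enqueue(43): size=2
4. dequeue(): size=1
5. enqueue(32): size=2
6. enqueue(69): size=3
7. enqueue(75): size=3=cap → OVERFLOW (fail)
8. enqueue(1): size=3=cap → OVERFLOW (fail)

Answer: 7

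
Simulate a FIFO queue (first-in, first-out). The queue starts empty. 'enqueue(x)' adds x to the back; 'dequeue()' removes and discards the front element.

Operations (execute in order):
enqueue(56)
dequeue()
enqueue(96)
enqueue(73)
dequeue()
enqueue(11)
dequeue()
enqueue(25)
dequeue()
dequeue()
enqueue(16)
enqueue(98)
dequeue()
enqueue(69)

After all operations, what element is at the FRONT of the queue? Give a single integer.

Answer: 98

Derivation:
enqueue(56): queue = [56]
dequeue(): queue = []
enqueue(96): queue = [96]
enqueue(73): queue = [96, 73]
dequeue(): queue = [73]
enqueue(11): queue = [73, 11]
dequeue(): queue = [11]
enqueue(25): queue = [11, 25]
dequeue(): queue = [25]
dequeue(): queue = []
enqueue(16): queue = [16]
enqueue(98): queue = [16, 98]
dequeue(): queue = [98]
enqueue(69): queue = [98, 69]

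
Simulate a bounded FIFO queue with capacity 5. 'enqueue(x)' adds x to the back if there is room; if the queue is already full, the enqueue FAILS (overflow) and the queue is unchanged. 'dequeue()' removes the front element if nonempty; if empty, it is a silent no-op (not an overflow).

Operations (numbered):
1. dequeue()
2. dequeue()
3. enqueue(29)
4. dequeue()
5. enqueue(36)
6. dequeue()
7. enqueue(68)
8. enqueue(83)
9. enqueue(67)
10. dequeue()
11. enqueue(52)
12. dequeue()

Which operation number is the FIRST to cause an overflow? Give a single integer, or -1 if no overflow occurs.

Answer: -1

Derivation:
1. dequeue(): empty, no-op, size=0
2. dequeue(): empty, no-op, size=0
3. enqueue(29): size=1
4. dequeue(): size=0
5. enqueue(36): size=1
6. dequeue(): size=0
7. enqueue(68): size=1
8. enqueue(83): size=2
9. enqueue(67): size=3
10. dequeue(): size=2
11. enqueue(52): size=3
12. dequeue(): size=2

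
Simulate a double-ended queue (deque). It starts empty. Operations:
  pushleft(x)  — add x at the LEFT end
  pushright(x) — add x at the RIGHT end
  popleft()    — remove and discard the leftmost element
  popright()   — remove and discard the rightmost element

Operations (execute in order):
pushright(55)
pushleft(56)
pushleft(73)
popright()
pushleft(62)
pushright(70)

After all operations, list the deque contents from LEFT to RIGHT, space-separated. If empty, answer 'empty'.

Answer: 62 73 56 70

Derivation:
pushright(55): [55]
pushleft(56): [56, 55]
pushleft(73): [73, 56, 55]
popright(): [73, 56]
pushleft(62): [62, 73, 56]
pushright(70): [62, 73, 56, 70]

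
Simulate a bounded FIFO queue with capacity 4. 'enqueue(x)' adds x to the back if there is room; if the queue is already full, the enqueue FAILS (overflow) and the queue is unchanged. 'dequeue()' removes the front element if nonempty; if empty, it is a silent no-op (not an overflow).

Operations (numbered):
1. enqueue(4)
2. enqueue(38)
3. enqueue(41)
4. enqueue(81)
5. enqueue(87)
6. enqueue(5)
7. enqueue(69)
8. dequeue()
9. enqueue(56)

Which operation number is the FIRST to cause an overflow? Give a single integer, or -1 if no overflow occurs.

1. enqueue(4): size=1
2. enqueue(38): size=2
3. enqueue(41): size=3
4. enqueue(81): size=4
5. enqueue(87): size=4=cap → OVERFLOW (fail)
6. enqueue(5): size=4=cap → OVERFLOW (fail)
7. enqueue(69): size=4=cap → OVERFLOW (fail)
8. dequeue(): size=3
9. enqueue(56): size=4

Answer: 5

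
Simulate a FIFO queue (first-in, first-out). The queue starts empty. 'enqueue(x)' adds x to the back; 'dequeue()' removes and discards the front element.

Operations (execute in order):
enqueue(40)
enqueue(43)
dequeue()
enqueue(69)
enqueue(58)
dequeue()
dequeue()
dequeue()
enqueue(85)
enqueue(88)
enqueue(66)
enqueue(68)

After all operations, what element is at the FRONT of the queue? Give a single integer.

Answer: 85

Derivation:
enqueue(40): queue = [40]
enqueue(43): queue = [40, 43]
dequeue(): queue = [43]
enqueue(69): queue = [43, 69]
enqueue(58): queue = [43, 69, 58]
dequeue(): queue = [69, 58]
dequeue(): queue = [58]
dequeue(): queue = []
enqueue(85): queue = [85]
enqueue(88): queue = [85, 88]
enqueue(66): queue = [85, 88, 66]
enqueue(68): queue = [85, 88, 66, 68]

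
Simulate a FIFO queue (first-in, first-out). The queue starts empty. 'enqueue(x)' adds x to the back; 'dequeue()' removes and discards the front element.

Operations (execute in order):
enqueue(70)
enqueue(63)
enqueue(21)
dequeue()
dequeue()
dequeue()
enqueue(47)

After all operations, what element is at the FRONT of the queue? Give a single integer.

enqueue(70): queue = [70]
enqueue(63): queue = [70, 63]
enqueue(21): queue = [70, 63, 21]
dequeue(): queue = [63, 21]
dequeue(): queue = [21]
dequeue(): queue = []
enqueue(47): queue = [47]

Answer: 47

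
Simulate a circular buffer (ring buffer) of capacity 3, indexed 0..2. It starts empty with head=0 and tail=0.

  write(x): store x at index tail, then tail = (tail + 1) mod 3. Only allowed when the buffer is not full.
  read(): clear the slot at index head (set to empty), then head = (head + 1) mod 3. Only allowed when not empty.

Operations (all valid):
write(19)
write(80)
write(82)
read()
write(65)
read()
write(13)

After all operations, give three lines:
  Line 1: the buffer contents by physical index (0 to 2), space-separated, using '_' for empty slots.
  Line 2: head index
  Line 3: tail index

Answer: 65 13 82
2
2

Derivation:
write(19): buf=[19 _ _], head=0, tail=1, size=1
write(80): buf=[19 80 _], head=0, tail=2, size=2
write(82): buf=[19 80 82], head=0, tail=0, size=3
read(): buf=[_ 80 82], head=1, tail=0, size=2
write(65): buf=[65 80 82], head=1, tail=1, size=3
read(): buf=[65 _ 82], head=2, tail=1, size=2
write(13): buf=[65 13 82], head=2, tail=2, size=3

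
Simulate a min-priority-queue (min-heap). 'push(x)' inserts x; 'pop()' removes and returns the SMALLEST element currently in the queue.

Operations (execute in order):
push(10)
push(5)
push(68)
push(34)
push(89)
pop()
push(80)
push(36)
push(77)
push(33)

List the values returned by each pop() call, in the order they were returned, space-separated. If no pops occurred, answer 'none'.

push(10): heap contents = [10]
push(5): heap contents = [5, 10]
push(68): heap contents = [5, 10, 68]
push(34): heap contents = [5, 10, 34, 68]
push(89): heap contents = [5, 10, 34, 68, 89]
pop() → 5: heap contents = [10, 34, 68, 89]
push(80): heap contents = [10, 34, 68, 80, 89]
push(36): heap contents = [10, 34, 36, 68, 80, 89]
push(77): heap contents = [10, 34, 36, 68, 77, 80, 89]
push(33): heap contents = [10, 33, 34, 36, 68, 77, 80, 89]

Answer: 5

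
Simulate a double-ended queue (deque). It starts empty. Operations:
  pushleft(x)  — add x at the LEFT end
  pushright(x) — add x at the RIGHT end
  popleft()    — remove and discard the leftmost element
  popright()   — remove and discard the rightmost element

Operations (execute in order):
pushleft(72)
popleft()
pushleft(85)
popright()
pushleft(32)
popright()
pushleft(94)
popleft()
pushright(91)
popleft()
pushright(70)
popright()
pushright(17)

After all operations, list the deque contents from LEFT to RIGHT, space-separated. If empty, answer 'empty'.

pushleft(72): [72]
popleft(): []
pushleft(85): [85]
popright(): []
pushleft(32): [32]
popright(): []
pushleft(94): [94]
popleft(): []
pushright(91): [91]
popleft(): []
pushright(70): [70]
popright(): []
pushright(17): [17]

Answer: 17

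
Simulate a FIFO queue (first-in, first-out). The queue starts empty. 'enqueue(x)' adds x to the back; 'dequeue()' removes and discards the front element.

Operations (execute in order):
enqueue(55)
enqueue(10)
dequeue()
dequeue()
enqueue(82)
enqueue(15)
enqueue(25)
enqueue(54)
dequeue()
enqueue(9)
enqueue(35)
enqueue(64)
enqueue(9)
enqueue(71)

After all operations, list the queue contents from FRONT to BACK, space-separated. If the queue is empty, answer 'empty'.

enqueue(55): [55]
enqueue(10): [55, 10]
dequeue(): [10]
dequeue(): []
enqueue(82): [82]
enqueue(15): [82, 15]
enqueue(25): [82, 15, 25]
enqueue(54): [82, 15, 25, 54]
dequeue(): [15, 25, 54]
enqueue(9): [15, 25, 54, 9]
enqueue(35): [15, 25, 54, 9, 35]
enqueue(64): [15, 25, 54, 9, 35, 64]
enqueue(9): [15, 25, 54, 9, 35, 64, 9]
enqueue(71): [15, 25, 54, 9, 35, 64, 9, 71]

Answer: 15 25 54 9 35 64 9 71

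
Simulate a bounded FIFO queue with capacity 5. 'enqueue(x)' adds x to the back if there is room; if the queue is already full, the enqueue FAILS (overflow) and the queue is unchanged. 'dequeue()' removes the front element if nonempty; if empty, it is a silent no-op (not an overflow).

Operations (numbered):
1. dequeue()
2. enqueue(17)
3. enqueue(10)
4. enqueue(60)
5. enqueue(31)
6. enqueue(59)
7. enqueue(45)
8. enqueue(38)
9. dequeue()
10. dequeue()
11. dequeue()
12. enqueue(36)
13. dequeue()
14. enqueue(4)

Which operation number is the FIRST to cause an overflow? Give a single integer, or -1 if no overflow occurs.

Answer: 7

Derivation:
1. dequeue(): empty, no-op, size=0
2. enqueue(17): size=1
3. enqueue(10): size=2
4. enqueue(60): size=3
5. enqueue(31): size=4
6. enqueue(59): size=5
7. enqueue(45): size=5=cap → OVERFLOW (fail)
8. enqueue(38): size=5=cap → OVERFLOW (fail)
9. dequeue(): size=4
10. dequeue(): size=3
11. dequeue(): size=2
12. enqueue(36): size=3
13. dequeue(): size=2
14. enqueue(4): size=3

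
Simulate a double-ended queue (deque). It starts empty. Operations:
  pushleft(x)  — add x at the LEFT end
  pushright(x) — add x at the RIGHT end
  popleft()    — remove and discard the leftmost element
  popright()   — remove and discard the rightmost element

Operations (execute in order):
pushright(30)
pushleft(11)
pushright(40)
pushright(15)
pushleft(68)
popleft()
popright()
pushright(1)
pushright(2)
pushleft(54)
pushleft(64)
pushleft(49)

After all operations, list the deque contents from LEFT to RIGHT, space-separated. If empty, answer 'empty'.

Answer: 49 64 54 11 30 40 1 2

Derivation:
pushright(30): [30]
pushleft(11): [11, 30]
pushright(40): [11, 30, 40]
pushright(15): [11, 30, 40, 15]
pushleft(68): [68, 11, 30, 40, 15]
popleft(): [11, 30, 40, 15]
popright(): [11, 30, 40]
pushright(1): [11, 30, 40, 1]
pushright(2): [11, 30, 40, 1, 2]
pushleft(54): [54, 11, 30, 40, 1, 2]
pushleft(64): [64, 54, 11, 30, 40, 1, 2]
pushleft(49): [49, 64, 54, 11, 30, 40, 1, 2]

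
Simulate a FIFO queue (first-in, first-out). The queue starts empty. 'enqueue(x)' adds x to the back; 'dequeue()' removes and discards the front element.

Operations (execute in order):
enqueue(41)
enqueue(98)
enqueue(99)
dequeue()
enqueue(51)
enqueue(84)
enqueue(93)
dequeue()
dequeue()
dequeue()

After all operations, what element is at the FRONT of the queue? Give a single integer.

Answer: 84

Derivation:
enqueue(41): queue = [41]
enqueue(98): queue = [41, 98]
enqueue(99): queue = [41, 98, 99]
dequeue(): queue = [98, 99]
enqueue(51): queue = [98, 99, 51]
enqueue(84): queue = [98, 99, 51, 84]
enqueue(93): queue = [98, 99, 51, 84, 93]
dequeue(): queue = [99, 51, 84, 93]
dequeue(): queue = [51, 84, 93]
dequeue(): queue = [84, 93]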